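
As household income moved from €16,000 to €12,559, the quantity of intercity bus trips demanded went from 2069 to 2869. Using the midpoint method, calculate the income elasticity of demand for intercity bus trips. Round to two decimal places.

-1.34

%ΔQ = (2869 − 2069)/[(2069+2869)/2] = 800/2469 ≈ 0.3240.
%ΔI = (12,559 − 16,000)/[(16,000+12,559)/2] = -3441/14279.5 ≈ -0.2410.
E_I = %ΔQ/%ΔI ≈ -1.34.
E_I < 0: inferior good.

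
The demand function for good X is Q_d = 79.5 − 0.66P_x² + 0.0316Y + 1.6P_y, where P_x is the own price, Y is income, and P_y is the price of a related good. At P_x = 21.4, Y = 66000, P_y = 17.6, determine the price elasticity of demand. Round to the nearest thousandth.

Evaluating quantity at (P_x, Y, P_y) gives Q_d = 79.5 − 0.66(21.4)² + 0.0316(66000) + 1.6(17.6) = 79.5 − 302.2536 + 2085.6 + 28.16 = 1891.0064.
∂Q_d/∂P_x = −2·0.66·P_x = -28.248, so E_p = -28.248·(21.4/1891.0064) ≈ -0.320.
|E_p| < 1: demand is inelastic.

-0.320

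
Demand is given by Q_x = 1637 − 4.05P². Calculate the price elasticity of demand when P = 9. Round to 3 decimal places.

At P = 9, Q_x = 1308.95.
dQ_x/dP = −2·4.05·P = −72.9.
Point elasticity E = (dQ_x/dP)·(P/Q_x) = -72.9 × 9/1308.95 ≈ -0.501.
|E| < 1, so demand is inelastic at this price.

-0.501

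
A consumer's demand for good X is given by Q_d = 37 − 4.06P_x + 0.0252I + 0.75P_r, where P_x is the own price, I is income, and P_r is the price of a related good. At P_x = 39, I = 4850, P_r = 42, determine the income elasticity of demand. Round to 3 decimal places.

3.775

Substituting, Q_d = 37 − 4.06(39) + 0.0252(4850) + 0.75(42) = 37 − 158.34 + 122.22 + 31.5 = 32.38.
∂Q_d/∂I = +0.0252, so E_I = 0.0252·(4850/32.38) ≈ 3.775.
E_I > 1: normal good (luxury).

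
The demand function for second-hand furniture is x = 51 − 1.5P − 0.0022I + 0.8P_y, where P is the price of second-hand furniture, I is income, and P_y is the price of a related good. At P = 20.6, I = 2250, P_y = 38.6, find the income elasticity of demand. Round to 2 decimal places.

First evaluate x: 51 − 1.5(20.6) − 0.0022(2250) + 0.8(38.6) = 51 − 30.9 − 4.95 + 30.88 = 46.03.
∂x/∂I = −0.0022, so E_I = -0.0022·(2250/46.03) ≈ -0.11.
E_I < 0: inferior good.

-0.11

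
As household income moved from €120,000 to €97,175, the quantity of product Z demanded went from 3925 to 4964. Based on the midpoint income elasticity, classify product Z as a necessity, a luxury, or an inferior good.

inferior

%ΔQ = (4964 − 3925)/[(3925+4964)/2] = 1039/4444.5 ≈ 0.2338.
%ΔI = (97,175 − 120,000)/[(120,000+97,175)/2] = -22825/108587.5 ≈ -0.2102.
E_I = %ΔQ/%ΔI ≈ -1.112.
E_I < 0: inferior good.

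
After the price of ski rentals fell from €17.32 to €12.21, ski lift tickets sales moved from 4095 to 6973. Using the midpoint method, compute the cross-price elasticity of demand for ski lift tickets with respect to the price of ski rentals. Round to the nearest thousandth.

-1.503

%ΔQ_x = (6973 − 4095)/[(4095+6973)/2] = 2878/5534 ≈ 0.5201.
%ΔP_y = (12.21 − 17.32)/[(17.32+12.21)/2] ≈ -0.3461.
E_xy = 0.5201/-0.3461 ≈ -1.503.
E_xy < 0, so ski lift tickets and ski rentals are complements.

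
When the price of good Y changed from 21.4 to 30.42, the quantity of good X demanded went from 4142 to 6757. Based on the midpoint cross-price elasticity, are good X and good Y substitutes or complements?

%ΔQ_x = (6757 − 4142)/[(4142+6757)/2] = 2615/5449.5 ≈ 0.4799.
%ΔP_y = (30.42 − 21.4)/[(21.4+30.42)/2] ≈ 0.3481.
E_xy = 0.4799/0.3481 ≈ 1.378.
E_xy > 0, so the goods are substitutes.

substitutes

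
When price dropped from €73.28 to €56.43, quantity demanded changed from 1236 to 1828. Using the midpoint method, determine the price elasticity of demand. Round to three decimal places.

%Δq = (1828 − 1236)/[(1236 + 1828)/2] = 592/1532 ≈ 0.3864.
%Δp = (56.43 − 73.28)/[(73.28 + 56.43)/2] = -16.85/64.855 ≈ -0.2598.
Arc elasticity E = %Δq/%Δp ≈ 0.3864/-0.2598 ≈ -1.487.
|E| > 1: demand is elastic over this range.

-1.487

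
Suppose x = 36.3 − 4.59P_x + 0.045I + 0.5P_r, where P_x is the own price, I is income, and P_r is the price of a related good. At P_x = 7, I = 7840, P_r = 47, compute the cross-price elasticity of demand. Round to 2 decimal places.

0.06

Evaluating quantity at (P_x, I, P_r) gives x = 36.3 − 4.59(7) + 0.045(7840) + 0.5(47) = 36.3 − 32.13 + 352.8 + 23.5 = 380.47.
∂x/∂P_r = +0.5, so E_xy = 0.5·(47/380.47) ≈ 0.06.
E_xy > 0: the goods are substitutes.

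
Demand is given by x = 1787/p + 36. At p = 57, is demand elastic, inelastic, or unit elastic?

At p = 57, x = 67.3509.
dx/dp = −1787/p² = −0.55.
Point elasticity E = (dx/dp)·(p/x) = -0.55 × 57/67.3509 ≈ -0.465.
|E| ≈ 0.465 < 1, so demand is inelastic.

inelastic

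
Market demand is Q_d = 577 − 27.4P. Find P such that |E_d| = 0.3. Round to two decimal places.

Set −bP/(a − bP) = −0.3 ⇒ bP = 0.3(a − bP) ⇒ bP(1+0.3) = 0.3·a.
P = 0.3·577/(27.4·1.3) ≈ 4.86.

4.86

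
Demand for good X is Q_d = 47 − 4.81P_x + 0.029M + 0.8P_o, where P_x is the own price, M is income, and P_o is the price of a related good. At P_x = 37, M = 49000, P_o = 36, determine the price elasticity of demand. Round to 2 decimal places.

First evaluate Q_d: 47 − 4.81(37) + 0.029(49000) + 0.8(36) = 47 − 177.97 + 1421 + 28.8 = 1318.83.
∂Q_d/∂P_x = −4.81, so E_p = (−4.81)·(37/1318.83) ≈ -0.13.
|E_p| < 1: demand is inelastic.

-0.13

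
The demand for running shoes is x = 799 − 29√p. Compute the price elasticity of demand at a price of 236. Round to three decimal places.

-0.630

At p = 236, x = 353.4935.
dx/dp = −29/(2√p) = −29/(2·15.3623).
Point elasticity E = (dx/dp)·(p/x) = -0.9439 × 236/353.4935 ≈ -0.630.
|E| < 1, so demand is inelastic at this price.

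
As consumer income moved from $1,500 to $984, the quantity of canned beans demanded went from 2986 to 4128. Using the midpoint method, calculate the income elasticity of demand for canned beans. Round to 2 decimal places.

-0.77

%ΔQ = (4128 − 2986)/[(2986+4128)/2] = 1142/3557 ≈ 0.3211.
%ΔY = (984 − 1,500)/[(1,500+984)/2] = -516/1242 ≈ -0.4155.
E_I = %ΔQ/%ΔY ≈ -0.77.
E_I < 0: inferior good.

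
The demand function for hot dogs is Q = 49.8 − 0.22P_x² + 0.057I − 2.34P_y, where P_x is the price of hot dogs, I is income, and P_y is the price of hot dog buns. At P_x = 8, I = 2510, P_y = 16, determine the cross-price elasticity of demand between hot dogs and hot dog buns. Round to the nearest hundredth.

-0.26

Substituting, Q = 49.8 − 0.22(8)² + 0.057(2510) − 2.34(16) = 49.8 − 14.08 + 143.07 − 37.44 = 141.35.
∂Q/∂P_y = −2.34, so E_xy = -2.34·(16/141.35) ≈ -0.26.
E_xy < 0: the goods are complements.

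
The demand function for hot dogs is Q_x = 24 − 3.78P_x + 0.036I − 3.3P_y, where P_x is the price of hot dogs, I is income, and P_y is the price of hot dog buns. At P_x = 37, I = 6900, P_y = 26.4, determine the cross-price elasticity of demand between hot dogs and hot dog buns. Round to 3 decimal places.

-1.918

Substituting, Q_x = 24 − 3.78(37) + 0.036(6900) − 3.3(26.4) = 24 − 139.86 + 248.4 − 87.12 = 45.42.
∂Q_x/∂P_y = −3.3, so E_xy = -3.3·(26.4/45.42) ≈ -1.918.
E_xy < 0: the goods are complements.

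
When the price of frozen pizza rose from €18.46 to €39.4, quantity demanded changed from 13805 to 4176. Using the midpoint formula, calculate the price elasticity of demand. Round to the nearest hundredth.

%Δq = (4176 − 13805)/[(13805 + 4176)/2] = -9629/8990.5 ≈ -1.0710.
%Δp = (39.4 − 18.46)/[(18.46 + 39.4)/2] = 20.94/28.93 ≈ 0.7238.
Arc elasticity E = %Δq/%Δp ≈ -1.0710/0.7238 ≈ -1.48.
|E| > 1: demand is elastic over this range.

-1.48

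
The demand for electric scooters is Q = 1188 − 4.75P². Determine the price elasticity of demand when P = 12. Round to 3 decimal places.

-2.714

At P = 12, Q = 504.
dQ/dP = −2·4.75·P = −114.
Point elasticity E = (dQ/dP)·(P/Q) = -114 × 12/504 ≈ -2.714.
|E| > 1, so demand is elastic at this price.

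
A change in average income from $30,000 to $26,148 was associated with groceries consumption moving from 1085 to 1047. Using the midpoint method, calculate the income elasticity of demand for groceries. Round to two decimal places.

0.26

%ΔQ = (1047 − 1085)/[(1085+1047)/2] = -38/1066 ≈ -0.0356.
%ΔI = (26,148 − 30,000)/[(30,000+26,148)/2] = -3852/28074 ≈ -0.1372.
E_I = %ΔQ/%ΔI ≈ 0.26.
E_I ∈ (0,1): normal good (necessity).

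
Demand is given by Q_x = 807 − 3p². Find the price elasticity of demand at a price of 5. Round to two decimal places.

At p = 5, Q_x = 732.
dQ_x/dp = −2·3·p = −30.
Point elasticity E = (dQ_x/dp)·(p/Q_x) = -30 × 5/732 ≈ -0.20.
|E| < 1, so demand is inelastic at this price.

-0.20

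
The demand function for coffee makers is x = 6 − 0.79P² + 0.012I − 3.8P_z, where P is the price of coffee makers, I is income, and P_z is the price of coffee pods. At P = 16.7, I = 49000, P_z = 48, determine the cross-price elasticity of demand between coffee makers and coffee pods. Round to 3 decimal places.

Evaluating quantity at (P, I, P_z) gives x = 6 − 0.79(16.7)² + 0.012(49000) − 3.8(48) = 6 − 220.3231 + 588 − 182.4 = 191.2769.
∂x/∂P_z = −3.8, so E_xy = -3.8·(48/191.2769) ≈ -0.954.
E_xy < 0: the goods are complements.

-0.954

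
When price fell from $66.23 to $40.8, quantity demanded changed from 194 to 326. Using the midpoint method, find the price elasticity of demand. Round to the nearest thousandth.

-1.068

%Δq = (326 − 194)/[(194 + 326)/2] = 132/260 ≈ 0.5077.
%Δp = (40.8 − 66.23)/[(66.23 + 40.8)/2] = -25.43/53.515 ≈ -0.4752.
Arc elasticity E = %Δq/%Δp ≈ 0.5077/-0.4752 ≈ -1.068.
|E| > 1: demand is elastic over this range.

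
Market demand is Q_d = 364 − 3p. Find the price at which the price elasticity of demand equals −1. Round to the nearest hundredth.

60.67

For linear demand Q_d = a − bp, E = −bp/(a − bp). |E| = 1 ⇒ bp = a − bp ⇒ p = a/(2b).
p = 364/(2·3) ≈ 60.67.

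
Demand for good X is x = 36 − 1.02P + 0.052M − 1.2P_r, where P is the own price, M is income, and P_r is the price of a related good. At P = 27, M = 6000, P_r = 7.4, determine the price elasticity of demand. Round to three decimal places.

-0.088

x = 36 − 1.02(27) + 0.052(6000) − 1.2(7.4) = 36 − 27.54 + 312 − 8.88 = 311.58.
∂x/∂P = −1.02, so E_p = (−1.02)·(27/311.58) ≈ -0.088.
|E_p| < 1: demand is inelastic.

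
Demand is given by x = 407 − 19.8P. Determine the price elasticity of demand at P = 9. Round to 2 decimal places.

-0.78

At P = 9, x = 228.8.
dx/dP = −19.8.
Point elasticity E = (dx/dP)·(P/x) = -19.8 × 9/228.8 ≈ -0.78.
|E| < 1, so demand is inelastic at this price.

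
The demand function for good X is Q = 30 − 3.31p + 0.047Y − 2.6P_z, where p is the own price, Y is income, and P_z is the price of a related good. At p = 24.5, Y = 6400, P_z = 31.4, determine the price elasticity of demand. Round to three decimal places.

-0.483

Substituting, Q = 30 − 3.31(24.5) + 0.047(6400) − 2.6(31.4) = 30 − 81.095 + 300.8 − 81.64 = 168.065.
∂Q/∂p = −3.31, so E_p = (−3.31)·(24.5/168.065) ≈ -0.483.
|E_p| < 1: demand is inelastic.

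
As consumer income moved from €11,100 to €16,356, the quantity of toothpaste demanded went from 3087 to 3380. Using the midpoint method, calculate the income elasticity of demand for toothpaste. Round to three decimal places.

0.237

%ΔQ = (3380 − 3087)/[(3087+3380)/2] = 293/3233.5 ≈ 0.0906.
%ΔI = (16,356 − 11,100)/[(11,100+16,356)/2] = 5256/13728 ≈ 0.3829.
E_I = %ΔQ/%ΔI ≈ 0.237.
E_I ∈ (0,1): normal good (necessity).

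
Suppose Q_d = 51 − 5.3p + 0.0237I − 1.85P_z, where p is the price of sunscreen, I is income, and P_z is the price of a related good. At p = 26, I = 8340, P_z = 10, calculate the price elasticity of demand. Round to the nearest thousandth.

-1.492

At the given point, Q_d = 51 − 5.3(26) + 0.0237(8340) − 1.85(10) = 51 − 137.8 + 197.658 − 18.5 = 92.358.
∂Q_d/∂p = −5.3, so E_p = (−5.3)·(26/92.358) ≈ -1.492.
|E_p| > 1: demand is elastic.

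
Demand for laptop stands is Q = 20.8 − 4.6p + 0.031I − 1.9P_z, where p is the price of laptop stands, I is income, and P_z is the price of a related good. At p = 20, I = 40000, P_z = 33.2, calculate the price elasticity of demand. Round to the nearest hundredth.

Q = 20.8 − 4.6(20) + 0.031(40000) − 1.9(33.2) = 20.8 − 92 + 1240 − 63.08 = 1105.72.
∂Q/∂p = −4.6, so E_p = (−4.6)·(20/1105.72) ≈ -0.08.
|E_p| < 1: demand is inelastic.

-0.08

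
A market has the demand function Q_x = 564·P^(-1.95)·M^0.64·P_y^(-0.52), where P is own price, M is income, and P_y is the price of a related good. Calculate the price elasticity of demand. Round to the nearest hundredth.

-1.95

For a Cobb–Douglas (constant-elasticity) form Q_x = A·P^α·…, the elasticity with respect to P equals the exponent α at every point.
Here the exponent on P is -1.95, so the price elasticity of demand is -1.95.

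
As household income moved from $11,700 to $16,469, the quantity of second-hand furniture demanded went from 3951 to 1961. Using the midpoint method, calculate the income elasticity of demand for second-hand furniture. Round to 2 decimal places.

-1.99

%ΔQ = (1961 − 3951)/[(3951+1961)/2] = -1990/2956 ≈ -0.6732.
%ΔY = (16,469 − 11,700)/[(11,700+16,469)/2] = 4769/14084.5 ≈ 0.3386.
E_I = %ΔQ/%ΔY ≈ -1.99.
E_I < 0: inferior good.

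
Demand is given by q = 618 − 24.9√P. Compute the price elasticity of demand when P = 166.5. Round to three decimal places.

At P = 166.5, q = 296.7032.
dq/dP = −24.9/(2√P) = −24.9/(2·12.9035).
Point elasticity E = (dq/dP)·(P/q) = -0.9649 × 166.5/296.7032 ≈ -0.541.
|E| < 1, so demand is inelastic at this price.

-0.541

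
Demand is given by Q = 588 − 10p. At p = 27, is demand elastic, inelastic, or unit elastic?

At p = 27, Q = 318.
dQ/dp = −10.
Point elasticity E = (dQ/dp)·(p/Q) = -10 × 27/318 ≈ -0.849.
|E| ≈ 0.849 < 1, so demand is inelastic.

inelastic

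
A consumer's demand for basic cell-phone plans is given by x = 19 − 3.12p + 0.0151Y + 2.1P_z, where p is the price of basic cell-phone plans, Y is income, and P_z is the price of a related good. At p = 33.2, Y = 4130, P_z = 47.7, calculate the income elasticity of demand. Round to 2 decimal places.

0.80

x = 19 − 3.12(33.2) + 0.0151(4130) + 2.1(47.7) = 19 − 103.584 + 62.363 + 100.17 = 77.949.
∂x/∂Y = +0.0151, so E_I = 0.0151·(4130/77.949) ≈ 0.80.
E_I ∈ (0,1): normal good (necessity).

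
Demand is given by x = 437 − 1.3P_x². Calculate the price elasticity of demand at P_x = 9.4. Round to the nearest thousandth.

-0.713

At P_x = 9.4, x = 322.132.
dx/dP_x = −2·1.3·P_x = −24.44.
Point elasticity E = (dx/dP_x)·(P_x/x) = -24.44 × 9.4/322.132 ≈ -0.713.
|E| < 1, so demand is inelastic at this price.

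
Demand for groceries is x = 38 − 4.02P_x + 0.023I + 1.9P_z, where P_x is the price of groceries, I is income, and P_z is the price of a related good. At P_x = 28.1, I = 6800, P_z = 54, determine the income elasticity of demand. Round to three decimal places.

0.850

Substituting, x = 38 − 4.02(28.1) + 0.023(6800) + 1.9(54) = 38 − 112.962 + 156.4 + 102.6 = 184.038.
∂x/∂I = +0.023, so E_I = 0.023·(6800/184.038) ≈ 0.850.
E_I ∈ (0,1): normal good (necessity).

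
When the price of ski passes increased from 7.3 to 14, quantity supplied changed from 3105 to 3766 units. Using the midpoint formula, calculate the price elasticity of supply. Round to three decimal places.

%Δq = (3766 − 3105)/[(3105 + 3766)/2] = 661/3435.5 ≈ 0.1924.
%ΔP = (14 − 7.3)/[(7.3 + 14)/2] = 6.7/10.65 ≈ 0.6291.
Arc elasticity E = %Δq/%ΔP ≈ 0.1924/0.6291 ≈ 0.306.
|E| < 1: supply is inelastic over this range.

0.306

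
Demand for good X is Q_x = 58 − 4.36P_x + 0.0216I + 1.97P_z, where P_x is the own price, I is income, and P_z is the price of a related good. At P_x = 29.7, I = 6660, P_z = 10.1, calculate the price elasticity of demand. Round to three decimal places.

-1.404

At the given point, Q_x = 58 − 4.36(29.7) + 0.0216(6660) + 1.97(10.1) = 58 − 129.492 + 143.856 + 19.897 = 92.261.
∂Q_x/∂P_x = −4.36, so E_p = (−4.36)·(29.7/92.261) ≈ -1.404.
|E_p| > 1: demand is elastic.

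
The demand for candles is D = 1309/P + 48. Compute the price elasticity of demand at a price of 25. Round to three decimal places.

-0.522

At P = 25, D = 100.36.
dD/dP = −1309/P² = −2.0944.
Point elasticity E = (dD/dP)·(P/D) = -2.0944 × 25/100.36 ≈ -0.522.
|E| < 1, so demand is inelastic at this price.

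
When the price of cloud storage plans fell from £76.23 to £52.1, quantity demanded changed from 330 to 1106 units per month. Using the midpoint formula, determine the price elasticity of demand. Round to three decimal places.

%Δq = (1106 − 330)/[(330 + 1106)/2] = 776/718 ≈ 1.0808.
%Δp = (52.1 − 76.23)/[(76.23 + 52.1)/2] = -24.13/64.165 ≈ -0.3761.
Arc elasticity E = %Δq/%Δp ≈ 1.0808/-0.3761 ≈ -2.874.
|E| > 1: demand is elastic over this range.

-2.874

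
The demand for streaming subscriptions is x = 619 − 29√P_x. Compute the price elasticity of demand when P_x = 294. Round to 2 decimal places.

-2.04

At P_x = 294, x = 121.7536.
dx/dP_x = −29/(2√P_x) = −29/(2·17.1464).
Point elasticity E = (dx/dP_x)·(P_x/x) = -0.8457 × 294/121.7536 ≈ -2.04.
|E| > 1, so demand is elastic at this price.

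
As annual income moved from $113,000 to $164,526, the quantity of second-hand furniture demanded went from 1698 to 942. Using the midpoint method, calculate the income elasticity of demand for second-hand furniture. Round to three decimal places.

%ΔQ = (942 − 1698)/[(1698+942)/2] = -756/1320 ≈ -0.5727.
%ΔM = (164,526 − 113,000)/[(113,000+164,526)/2] = 51526/138763 ≈ 0.3713.
E_I = %ΔQ/%ΔM ≈ -1.542.
E_I < 0: inferior good.

-1.542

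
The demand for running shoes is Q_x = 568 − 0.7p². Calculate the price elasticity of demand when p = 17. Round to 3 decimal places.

-1.106

At p = 17, Q_x = 365.7.
dQ_x/dp = −2·0.7·p = −23.8.
Point elasticity E = (dQ_x/dp)·(p/Q_x) = -23.8 × 17/365.7 ≈ -1.106.
|E| > 1, so demand is elastic at this price.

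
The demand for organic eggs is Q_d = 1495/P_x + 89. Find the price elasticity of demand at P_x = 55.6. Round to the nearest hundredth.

-0.23

At P_x = 55.6, Q_d = 115.8885.
dQ_d/dP_x = −1495/P_x² = −0.4836.
Point elasticity E = (dQ_d/dP_x)·(P_x/Q_d) = -0.4836 × 55.6/115.8885 ≈ -0.23.
|E| < 1, so demand is inelastic at this price.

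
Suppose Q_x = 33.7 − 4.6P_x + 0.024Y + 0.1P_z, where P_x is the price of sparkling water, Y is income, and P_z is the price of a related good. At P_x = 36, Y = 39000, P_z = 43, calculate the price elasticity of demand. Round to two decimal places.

Substituting, Q_x = 33.7 − 4.6(36) + 0.024(39000) + 0.1(43) = 33.7 − 165.6 + 936 + 4.3 = 808.4.
∂Q_x/∂P_x = −4.6, so E_p = (−4.6)·(36/808.4) ≈ -0.20.
|E_p| < 1: demand is inelastic.

-0.20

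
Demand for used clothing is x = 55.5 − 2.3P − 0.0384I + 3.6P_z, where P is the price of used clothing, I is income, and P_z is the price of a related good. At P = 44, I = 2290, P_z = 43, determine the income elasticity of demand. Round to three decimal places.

x = 55.5 − 2.3(44) − 0.0384(2290) + 3.6(43) = 55.5 − 101.2 − 87.936 + 154.8 = 21.164.
∂x/∂I = −0.0384, so E_I = -0.0384·(2290/21.164) ≈ -4.155.
E_I < 0: inferior good.

-4.155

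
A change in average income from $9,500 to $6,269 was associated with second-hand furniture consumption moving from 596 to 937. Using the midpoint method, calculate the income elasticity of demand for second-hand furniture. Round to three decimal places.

-1.086

%ΔQ = (937 − 596)/[(596+937)/2] = 341/766.5 ≈ 0.4449.
%ΔM = (6,269 − 9,500)/[(9,500+6,269)/2] = -3231/7884.5 ≈ -0.4098.
E_I = %ΔQ/%ΔM ≈ -1.086.
E_I < 0: inferior good.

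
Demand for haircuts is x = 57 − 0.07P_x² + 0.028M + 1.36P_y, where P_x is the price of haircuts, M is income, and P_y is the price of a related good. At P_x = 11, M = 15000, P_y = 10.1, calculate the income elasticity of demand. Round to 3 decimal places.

Substituting, x = 57 − 0.07(11)² + 0.028(15000) + 1.36(10.1) = 57 − 8.47 + 420 + 13.736 = 482.266.
∂x/∂M = +0.028, so E_I = 0.028·(15000/482.266) ≈ 0.871.
E_I ∈ (0,1): normal good (necessity).

0.871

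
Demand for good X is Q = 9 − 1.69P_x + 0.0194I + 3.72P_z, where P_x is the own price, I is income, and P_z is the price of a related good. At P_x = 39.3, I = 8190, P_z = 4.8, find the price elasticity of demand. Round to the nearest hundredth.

-0.56

Evaluating quantity at (P_x, I, P_z) gives Q = 9 − 1.69(39.3) + 0.0194(8190) + 3.72(4.8) = 9 − 66.417 + 158.886 + 17.856 = 119.325.
∂Q/∂P_x = −1.69, so E_p = (−1.69)·(39.3/119.325) ≈ -0.56.
|E_p| < 1: demand is inelastic.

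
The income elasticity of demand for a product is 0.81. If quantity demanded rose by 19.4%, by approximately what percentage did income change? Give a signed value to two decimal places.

23.95

%ΔQ ≈ E × %ΔI ⇒ %ΔI = %ΔQ / E = (19.4%)/(0.81) ≈ 23.95%.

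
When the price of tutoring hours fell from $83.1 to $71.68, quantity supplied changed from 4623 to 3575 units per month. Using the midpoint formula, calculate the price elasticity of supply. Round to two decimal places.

1.73

%ΔQ = (3575 − 4623)/[(4623 + 3575)/2] = -1048/4099 ≈ -0.2557.
%Δp = (71.68 − 83.1)/[(83.1 + 71.68)/2] = -11.42/77.39 ≈ -0.1476.
Arc elasticity E = %ΔQ/%Δp ≈ -0.2557/-0.1476 ≈ 1.73.
|E| > 1: supply is elastic over this range.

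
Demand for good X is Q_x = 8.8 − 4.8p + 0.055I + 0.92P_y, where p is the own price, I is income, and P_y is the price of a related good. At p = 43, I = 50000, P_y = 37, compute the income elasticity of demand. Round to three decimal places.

Substituting, Q_x = 8.8 − 4.8(43) + 0.055(50000) + 0.92(37) = 8.8 − 206.4 + 2750 + 34.04 = 2586.44.
∂Q_x/∂I = +0.055, so E_I = 0.055·(50000/2586.44) ≈ 1.063.
E_I > 1: normal good (luxury).

1.063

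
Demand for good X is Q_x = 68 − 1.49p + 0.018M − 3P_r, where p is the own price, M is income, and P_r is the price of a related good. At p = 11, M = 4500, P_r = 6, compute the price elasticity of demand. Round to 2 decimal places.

-0.14

Evaluating quantity at (p, M, P_r) gives Q_x = 68 − 1.49(11) + 0.018(4500) − 3(6) = 68 − 16.39 + 81 − 18 = 114.61.
∂Q_x/∂p = −1.49, so E_p = (−1.49)·(11/114.61) ≈ -0.14.
|E_p| < 1: demand is inelastic.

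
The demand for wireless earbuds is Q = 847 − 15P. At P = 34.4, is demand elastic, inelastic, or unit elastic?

At P = 34.4, Q = 331.
dQ/dP = −15.
Point elasticity E = (dQ/dP)·(P/Q) = -15 × 34.4/331 ≈ -1.559.
|E| ≈ 1.559 > 1, so demand is elastic.

elastic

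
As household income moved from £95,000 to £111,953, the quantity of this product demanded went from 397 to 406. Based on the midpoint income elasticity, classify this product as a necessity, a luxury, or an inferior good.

necessity

%ΔQ = (406 − 397)/[(397+406)/2] = 9/401.5 ≈ 0.0224.
%ΔM = (111,953 − 95,000)/[(95,000+111,953)/2] = 16953/103476.5 ≈ 0.1638.
E_I = %ΔQ/%ΔM ≈ 0.137.
E_I ∈ (0,1): normal good (necessity).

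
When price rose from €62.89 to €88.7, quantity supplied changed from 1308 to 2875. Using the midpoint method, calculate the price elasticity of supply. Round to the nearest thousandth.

2.200

%Δq = (2875 − 1308)/[(1308 + 2875)/2] = 1567/2091.5 ≈ 0.7492.
%ΔP = (88.7 − 62.89)/[(62.89 + 88.7)/2] = 25.81/75.795 ≈ 0.3405.
Arc elasticity E = %Δq/%ΔP ≈ 0.7492/0.3405 ≈ 2.200.
|E| > 1: supply is elastic over this range.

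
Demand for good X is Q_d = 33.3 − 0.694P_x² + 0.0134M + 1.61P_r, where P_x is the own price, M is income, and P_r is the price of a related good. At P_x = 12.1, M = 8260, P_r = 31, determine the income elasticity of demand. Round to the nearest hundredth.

1.20

Q_d = 33.3 − 0.694(12.1)² + 0.0134(8260) + 1.61(31) = 33.3 − 101.6085 + 110.684 + 49.91 = 92.2855.
∂Q_d/∂M = +0.0134, so E_I = 0.0134·(8260/92.2855) ≈ 1.20.
E_I > 1: normal good (luxury).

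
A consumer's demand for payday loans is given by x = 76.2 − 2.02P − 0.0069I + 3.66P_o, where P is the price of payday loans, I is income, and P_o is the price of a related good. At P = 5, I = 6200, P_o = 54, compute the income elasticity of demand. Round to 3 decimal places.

-0.194

At the given point, x = 76.2 − 2.02(5) − 0.0069(6200) + 3.66(54) = 76.2 − 10.1 − 42.78 + 197.64 = 220.96.
∂x/∂I = −0.0069, so E_I = -0.0069·(6200/220.96) ≈ -0.194.
E_I < 0: inferior good.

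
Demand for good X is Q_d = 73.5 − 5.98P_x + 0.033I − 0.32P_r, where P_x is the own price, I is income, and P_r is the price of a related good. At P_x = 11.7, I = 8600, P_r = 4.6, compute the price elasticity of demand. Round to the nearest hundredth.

Substituting, Q_d = 73.5 − 5.98(11.7) + 0.033(8600) − 0.32(4.6) = 73.5 − 69.966 + 283.8 − 1.472 = 285.862.
∂Q_d/∂P_x = −5.98, so E_p = (−5.98)·(11.7/285.862) ≈ -0.24.
|E_p| < 1: demand is inelastic.

-0.24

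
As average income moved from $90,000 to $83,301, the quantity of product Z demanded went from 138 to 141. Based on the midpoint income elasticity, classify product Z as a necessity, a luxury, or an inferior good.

%ΔQ = (141 − 138)/[(138+141)/2] = 3/139.5 ≈ 0.0215.
%ΔI = (83,301 − 90,000)/[(90,000+83,301)/2] = -6699/86650.5 ≈ -0.0773.
E_I = %ΔQ/%ΔI ≈ -0.278.
E_I < 0: inferior good.

inferior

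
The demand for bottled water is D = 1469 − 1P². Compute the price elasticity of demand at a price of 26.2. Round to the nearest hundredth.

-1.75

At P = 26.2, D = 782.56.
dD/dP = −2·1·P = −52.4.
Point elasticity E = (dD/dP)·(P/D) = -52.4 × 26.2/782.56 ≈ -1.75.
|E| > 1, so demand is elastic at this price.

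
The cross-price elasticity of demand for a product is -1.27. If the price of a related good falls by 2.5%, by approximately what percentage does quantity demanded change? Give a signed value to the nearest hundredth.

3.18

%ΔQ ≈ E × %ΔP_y = (-1.27) × (-2.5%) ≈ 3.18%.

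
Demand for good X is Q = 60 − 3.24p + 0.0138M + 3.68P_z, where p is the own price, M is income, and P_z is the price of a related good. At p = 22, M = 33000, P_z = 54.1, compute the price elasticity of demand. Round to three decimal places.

First evaluate Q: 60 − 3.24(22) + 0.0138(33000) + 3.68(54.1) = 60 − 71.28 + 455.4 + 199.088 = 643.208.
∂Q/∂p = −3.24, so E_p = (−3.24)·(22/643.208) ≈ -0.111.
|E_p| < 1: demand is inelastic.

-0.111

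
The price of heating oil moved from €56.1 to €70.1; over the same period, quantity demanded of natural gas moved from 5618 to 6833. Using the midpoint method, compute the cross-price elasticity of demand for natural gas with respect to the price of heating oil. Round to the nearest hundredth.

%ΔQ_x = (6833 − 5618)/[(5618+6833)/2] = 1215/6225.5 ≈ 0.1952.
%ΔP_y = (70.1 − 56.1)/[(56.1+70.1)/2] ≈ 0.2219.
E_xy = 0.1952/0.2219 ≈ 0.88.
E_xy > 0, so natural gas and heating oil are substitutes.

0.88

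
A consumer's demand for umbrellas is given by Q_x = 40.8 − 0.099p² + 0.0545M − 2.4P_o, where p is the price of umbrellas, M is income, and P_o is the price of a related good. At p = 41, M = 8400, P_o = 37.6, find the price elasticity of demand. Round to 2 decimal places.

Substituting, Q_x = 40.8 − 0.099(41)² + 0.0545(8400) − 2.4(37.6) = 40.8 − 166.419 + 457.8 − 90.24 = 241.941.
∂Q_x/∂p = −2·0.099·p = -8.118, so E_p = -8.118·(41/241.941) ≈ -1.38.
|E_p| > 1: demand is elastic.

-1.38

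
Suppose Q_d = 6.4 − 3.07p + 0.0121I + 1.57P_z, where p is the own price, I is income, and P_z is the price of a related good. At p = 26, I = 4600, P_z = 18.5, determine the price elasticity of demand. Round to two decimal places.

-7.07

Substituting, Q_d = 6.4 − 3.07(26) + 0.0121(4600) + 1.57(18.5) = 6.4 − 79.82 + 55.66 + 29.045 = 11.285.
∂Q_d/∂p = −3.07, so E_p = (−3.07)·(26/11.285) ≈ -7.07.
|E_p| > 1: demand is elastic.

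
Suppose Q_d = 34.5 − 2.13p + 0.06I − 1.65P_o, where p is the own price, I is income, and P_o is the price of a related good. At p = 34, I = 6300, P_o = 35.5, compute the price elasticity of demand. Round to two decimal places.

First evaluate Q_d: 34.5 − 2.13(34) + 0.06(6300) − 1.65(35.5) = 34.5 − 72.42 + 378 − 58.575 = 281.505.
∂Q_d/∂p = −2.13, so E_p = (−2.13)·(34/281.505) ≈ -0.26.
|E_p| < 1: demand is inelastic.

-0.26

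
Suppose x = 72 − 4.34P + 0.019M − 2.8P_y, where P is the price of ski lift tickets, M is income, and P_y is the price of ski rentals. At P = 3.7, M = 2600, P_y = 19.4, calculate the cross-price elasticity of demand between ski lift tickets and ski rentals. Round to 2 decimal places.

First evaluate x: 72 − 4.34(3.7) + 0.019(2600) − 2.8(19.4) = 72 − 16.058 + 49.4 − 54.32 = 51.022.
∂x/∂P_y = −2.8, so E_xy = -2.8·(19.4/51.022) ≈ -1.06.
E_xy < 0: the goods are complements.

-1.06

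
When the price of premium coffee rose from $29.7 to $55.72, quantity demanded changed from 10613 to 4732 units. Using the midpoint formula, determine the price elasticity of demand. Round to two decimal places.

-1.26

%ΔQ = (4732 − 10613)/[(10613 + 4732)/2] = -5881/7672.5 ≈ -0.7665.
%Δp = (55.72 − 29.7)/[(29.7 + 55.72)/2] = 26.02/42.71 ≈ 0.6092.
Arc elasticity E = %ΔQ/%Δp ≈ -0.7665/0.6092 ≈ -1.26.
|E| > 1: demand is elastic over this range.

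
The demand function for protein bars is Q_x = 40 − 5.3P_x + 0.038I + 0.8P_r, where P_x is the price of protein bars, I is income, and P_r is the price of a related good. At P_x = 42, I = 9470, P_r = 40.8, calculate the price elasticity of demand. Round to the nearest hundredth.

-1.06

Evaluating quantity at (P_x, I, P_r) gives Q_x = 40 − 5.3(42) + 0.038(9470) + 0.8(40.8) = 40 − 222.6 + 359.86 + 32.64 = 209.9.
∂Q_x/∂P_x = −5.3, so E_p = (−5.3)·(42/209.9) ≈ -1.06.
|E_p| > 1: demand is elastic.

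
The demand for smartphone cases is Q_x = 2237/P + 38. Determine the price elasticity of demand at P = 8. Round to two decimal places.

-0.88

At P = 8, Q_x = 317.625.
dQ_x/dP = −2237/P² = −34.9531.
Point elasticity E = (dQ_x/dP)·(P/Q_x) = -34.9531 × 8/317.625 ≈ -0.88.
|E| < 1, so demand is inelastic at this price.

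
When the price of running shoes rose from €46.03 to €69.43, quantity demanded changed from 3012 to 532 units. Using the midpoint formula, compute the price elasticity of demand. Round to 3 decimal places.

%Δq = (532 − 3012)/[(3012 + 532)/2] = -2480/1772 ≈ -1.3995.
%Δp = (69.43 − 46.03)/[(46.03 + 69.43)/2] = 23.4/57.73 ≈ 0.4053.
Arc elasticity E = %Δq/%Δp ≈ -1.3995/0.4053 ≈ -3.453.
|E| > 1: demand is elastic over this range.

-3.453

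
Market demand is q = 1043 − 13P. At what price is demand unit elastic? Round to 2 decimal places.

40.12

For linear demand q = a − bP, E = −bP/(a − bP). |E| = 1 ⇒ bP = a − bP ⇒ P = a/(2b).
P = 1043/(2·13) ≈ 40.12.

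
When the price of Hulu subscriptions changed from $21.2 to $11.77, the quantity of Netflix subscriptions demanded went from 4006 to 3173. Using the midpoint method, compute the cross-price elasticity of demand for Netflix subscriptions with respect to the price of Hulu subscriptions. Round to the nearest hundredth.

0.41

%ΔQ_x = (3173 − 4006)/[(4006+3173)/2] = -833/3589.5 ≈ -0.2321.
%ΔP_y = (11.77 − 21.2)/[(21.2+11.77)/2] ≈ -0.5720.
E_xy = -0.2321/-0.5720 ≈ 0.41.
E_xy > 0, so Netflix subscriptions and Hulu subscriptions are substitutes.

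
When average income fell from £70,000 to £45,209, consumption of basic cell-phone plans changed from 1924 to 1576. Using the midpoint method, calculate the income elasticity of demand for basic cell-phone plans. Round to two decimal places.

%ΔQ = (1576 − 1924)/[(1924+1576)/2] = -348/1750 ≈ -0.1989.
%ΔY = (45,209 − 70,000)/[(70,000+45,209)/2] = -24791/57604.5 ≈ -0.4304.
E_I = %ΔQ/%ΔY ≈ 0.46.
E_I ∈ (0,1): normal good (necessity).

0.46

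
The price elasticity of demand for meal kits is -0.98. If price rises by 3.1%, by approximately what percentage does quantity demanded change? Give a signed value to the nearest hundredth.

-3.04

%ΔQ ≈ E × %ΔP = (-0.98) × (3.1%) ≈ -3.04%.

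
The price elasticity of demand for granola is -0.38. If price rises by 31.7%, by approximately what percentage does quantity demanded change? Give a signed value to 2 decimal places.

-12.05

%ΔQ ≈ E × %ΔP = (-0.38) × (31.7%) ≈ -12.05%.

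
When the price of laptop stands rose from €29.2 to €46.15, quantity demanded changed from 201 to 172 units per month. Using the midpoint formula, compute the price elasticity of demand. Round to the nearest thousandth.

-0.346

%Δq = (172 − 201)/[(201 + 172)/2] = -29/186.5 ≈ -0.1555.
%ΔP = (46.15 − 29.2)/[(29.2 + 46.15)/2] = 16.95/37.675 ≈ 0.4499.
Arc elasticity E = %Δq/%ΔP ≈ -0.1555/0.4499 ≈ -0.346.
|E| < 1: demand is inelastic over this range.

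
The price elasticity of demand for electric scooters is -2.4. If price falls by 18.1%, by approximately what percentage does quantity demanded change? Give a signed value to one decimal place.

43.4

%ΔQ ≈ E × %ΔP = (-2.4) × (-18.1%) ≈ 43.4%.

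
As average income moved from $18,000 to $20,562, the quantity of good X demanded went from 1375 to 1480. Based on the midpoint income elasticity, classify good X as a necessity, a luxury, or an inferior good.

%ΔQ = (1480 − 1375)/[(1375+1480)/2] = 105/1427.5 ≈ 0.0736.
%ΔY = (20,562 − 18,000)/[(18,000+20,562)/2] = 2562/19281 ≈ 0.1329.
E_I = %ΔQ/%ΔY ≈ 0.554.
E_I ∈ (0,1): normal good (necessity).

necessity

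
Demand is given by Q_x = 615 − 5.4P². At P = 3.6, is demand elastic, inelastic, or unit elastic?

inelastic

At P = 3.6, Q_x = 545.016.
dQ_x/dP = −2·5.4·P = −38.88.
Point elasticity E = (dQ_x/dP)·(P/Q_x) = -38.88 × 3.6/545.016 ≈ -0.257.
|E| ≈ 0.257 < 1, so demand is inelastic.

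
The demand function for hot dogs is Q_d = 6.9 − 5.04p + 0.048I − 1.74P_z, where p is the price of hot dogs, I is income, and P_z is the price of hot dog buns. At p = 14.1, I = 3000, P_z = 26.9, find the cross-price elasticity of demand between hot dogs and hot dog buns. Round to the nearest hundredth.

At the given point, Q_d = 6.9 − 5.04(14.1) + 0.048(3000) − 1.74(26.9) = 6.9 − 71.064 + 144 − 46.806 = 33.03.
∂Q_d/∂P_z = −1.74, so E_xy = -1.74·(26.9/33.03) ≈ -1.42.
E_xy < 0: the goods are complements.

-1.42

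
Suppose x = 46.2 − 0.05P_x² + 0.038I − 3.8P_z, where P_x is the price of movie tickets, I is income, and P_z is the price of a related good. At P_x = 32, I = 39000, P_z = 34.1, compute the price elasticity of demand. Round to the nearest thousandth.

-0.076

x = 46.2 − 0.05(32)² + 0.038(39000) − 3.8(34.1) = 46.2 − 51.2 + 1482 − 129.58 = 1347.42.
∂x/∂P_x = −2·0.05·P_x = -3.2, so E_p = -3.2·(32/1347.42) ≈ -0.076.
|E_p| < 1: demand is inelastic.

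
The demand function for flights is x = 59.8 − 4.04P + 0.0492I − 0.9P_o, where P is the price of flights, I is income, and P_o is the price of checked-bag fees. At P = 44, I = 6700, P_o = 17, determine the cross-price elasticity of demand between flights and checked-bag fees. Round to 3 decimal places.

-0.078

First evaluate x: 59.8 − 4.04(44) + 0.0492(6700) − 0.9(17) = 59.8 − 177.76 + 329.64 − 15.3 = 196.38.
∂x/∂P_o = −0.9, so E_xy = -0.9·(17/196.38) ≈ -0.078.
E_xy < 0: the goods are complements.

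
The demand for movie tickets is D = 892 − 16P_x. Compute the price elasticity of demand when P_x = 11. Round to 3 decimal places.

At P_x = 11, D = 716.
dD/dP_x = −16.
Point elasticity E = (dD/dP_x)·(P_x/D) = -16 × 11/716 ≈ -0.246.
|E| < 1, so demand is inelastic at this price.

-0.246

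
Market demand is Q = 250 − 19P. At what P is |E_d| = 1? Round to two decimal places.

For linear demand Q = a − bP, E = −bP/(a − bP). |E| = 1 ⇒ bP = a − bP ⇒ P = a/(2b).
P = 250/(2·19) ≈ 6.58.

6.58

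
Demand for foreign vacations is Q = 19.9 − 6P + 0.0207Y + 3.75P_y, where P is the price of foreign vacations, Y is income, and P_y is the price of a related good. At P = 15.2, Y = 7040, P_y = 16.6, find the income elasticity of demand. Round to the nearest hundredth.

Substituting, Q = 19.9 − 6(15.2) + 0.0207(7040) + 3.75(16.6) = 19.9 − 91.2 + 145.728 + 62.25 = 136.678.
∂Q/∂Y = +0.0207, so E_I = 0.0207·(7040/136.678) ≈ 1.07.
E_I > 1: normal good (luxury).

1.07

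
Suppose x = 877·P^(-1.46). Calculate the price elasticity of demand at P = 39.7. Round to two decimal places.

For a Cobb–Douglas (constant-elasticity) form x = A·P^α·…, the elasticity with respect to P equals the exponent α at every point.
Here the exponent on P is -1.46, so the price elasticity of demand is -1.46.

-1.46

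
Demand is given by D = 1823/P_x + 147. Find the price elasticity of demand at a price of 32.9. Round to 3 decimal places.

-0.274

At P_x = 32.9, D = 202.4103.
dD/dP_x = −1823/P_x² = −1.6842.
Point elasticity E = (dD/dP_x)·(P_x/D) = -1.6842 × 32.9/202.4103 ≈ -0.274.
|E| < 1, so demand is inelastic at this price.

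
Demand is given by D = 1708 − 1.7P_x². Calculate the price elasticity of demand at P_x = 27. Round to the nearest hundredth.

At P_x = 27, D = 468.7.
dD/dP_x = −2·1.7·P_x = −91.8.
Point elasticity E = (dD/dP_x)·(P_x/D) = -91.8 × 27/468.7 ≈ -5.29.
|E| > 1, so demand is elastic at this price.

-5.29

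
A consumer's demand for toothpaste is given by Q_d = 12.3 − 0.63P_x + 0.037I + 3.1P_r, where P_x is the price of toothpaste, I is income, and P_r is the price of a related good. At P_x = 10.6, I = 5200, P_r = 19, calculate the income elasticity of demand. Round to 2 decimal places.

Substituting, Q_d = 12.3 − 0.63(10.6) + 0.037(5200) + 3.1(19) = 12.3 − 6.678 + 192.4 + 58.9 = 256.922.
∂Q_d/∂I = +0.037, so E_I = 0.037·(5200/256.922) ≈ 0.75.
E_I ∈ (0,1): normal good (necessity).

0.75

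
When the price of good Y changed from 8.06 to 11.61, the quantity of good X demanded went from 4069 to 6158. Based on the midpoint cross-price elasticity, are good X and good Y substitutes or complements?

%ΔQ_x = (6158 − 4069)/[(4069+6158)/2] = 2089/5113.5 ≈ 0.4085.
%ΔP_y = (11.61 − 8.06)/[(8.06+11.61)/2] ≈ 0.3610.
E_xy = 0.4085/0.3610 ≈ 1.132.
E_xy > 0, so the goods are substitutes.

substitutes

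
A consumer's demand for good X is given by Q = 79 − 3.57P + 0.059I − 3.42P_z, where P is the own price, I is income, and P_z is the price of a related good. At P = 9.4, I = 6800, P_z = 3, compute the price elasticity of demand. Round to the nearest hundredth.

-0.08

First evaluate Q: 79 − 3.57(9.4) + 0.059(6800) − 3.42(3) = 79 − 33.558 + 401.2 − 10.26 = 436.382.
∂Q/∂P = −3.57, so E_p = (−3.57)·(9.4/436.382) ≈ -0.08.
|E_p| < 1: demand is inelastic.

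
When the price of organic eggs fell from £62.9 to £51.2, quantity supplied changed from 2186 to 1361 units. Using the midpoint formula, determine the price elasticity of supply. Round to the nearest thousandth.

2.268

%Δq = (1361 − 2186)/[(2186 + 1361)/2] = -825/1773.5 ≈ -0.4652.
%ΔP = (51.2 − 62.9)/[(62.9 + 51.2)/2] = -11.7/57.05 ≈ -0.2051.
Arc elasticity E = %Δq/%ΔP ≈ -0.4652/-0.2051 ≈ 2.268.
|E| > 1: supply is elastic over this range.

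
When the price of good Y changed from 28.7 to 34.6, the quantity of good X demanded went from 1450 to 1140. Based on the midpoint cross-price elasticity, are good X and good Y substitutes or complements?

%ΔQ_x = (1140 − 1450)/[(1450+1140)/2] = -310/1295 ≈ -0.2394.
%ΔP_y = (34.6 − 28.7)/[(28.7+34.6)/2] ≈ 0.1864.
E_xy = -0.2394/0.1864 ≈ -1.284.
E_xy < 0, so the goods are complements.

complements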